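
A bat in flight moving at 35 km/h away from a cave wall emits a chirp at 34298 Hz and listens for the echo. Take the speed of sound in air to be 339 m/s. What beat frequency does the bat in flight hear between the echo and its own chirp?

35 km/h = 9.722 m/s.
The cave wall receives the sound from a moving source: f₁ = f₀ · v/(v + v_e) = 34298 × 339/348.72 ≈ 33342 Hz.
On the return leg the bat in flight is a moving observer: f₂ = f₁ · (v − v_e)/v = 33342 × 329.28/339 ≈ 32386 Hz.
Beat against the emitted tone: |f₂ − f₀| = 2v_e·f₀/(v + v_e) = 2 × 9.722 × 34298/348.72 ≈ 1912 Hz.

1912 Hz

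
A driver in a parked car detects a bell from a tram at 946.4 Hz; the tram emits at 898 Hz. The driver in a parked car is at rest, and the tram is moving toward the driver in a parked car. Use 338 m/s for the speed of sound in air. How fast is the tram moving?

f' = f · v/(v − v_s) ⇒ v_s = v · |1 − f/f'|.
v_s = 338 × |1 − 898/946.4| = 338 × 0.05114 ≈ 17.3 m/s.

17.3 m/s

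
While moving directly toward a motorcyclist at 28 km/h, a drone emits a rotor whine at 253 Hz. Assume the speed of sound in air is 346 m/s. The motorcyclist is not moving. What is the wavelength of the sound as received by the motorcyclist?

28 km/h = 7.778 m/s.
With the source moving toward a stationary observer, f' = f · v/(v − v_s).
f' = 253 × 346/(346 − 7.778) ≈ 259 Hz.
λ' = v/f' = 346/258.818 ≈ 1.34 m.

1.34 m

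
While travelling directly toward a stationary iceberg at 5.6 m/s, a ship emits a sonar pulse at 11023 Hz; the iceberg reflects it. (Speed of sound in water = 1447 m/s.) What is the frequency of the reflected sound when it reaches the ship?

The iceberg receives the sound from a moving source: f₁ = f₀ · v/(v − v_e) = 11023 × 1447/1441.4 ≈ 11066 Hz.
On the return leg the ship is a moving observer: f₂ = f₁ · (v + v_e)/v = 11066 × 1452.6/1447 ≈ 11109 Hz.
Equivalently f₂ = f₀ · (v + v_e)/(v − v_e).

11109 Hz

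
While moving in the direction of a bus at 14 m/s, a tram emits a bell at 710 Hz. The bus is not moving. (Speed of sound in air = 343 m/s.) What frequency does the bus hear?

With the source moving toward a stationary observer, f' = f · v/(v − v_s).
f' = 710 × 343/(343 − 14) = 710 × 343/329 ≈ 740 Hz.

740 Hz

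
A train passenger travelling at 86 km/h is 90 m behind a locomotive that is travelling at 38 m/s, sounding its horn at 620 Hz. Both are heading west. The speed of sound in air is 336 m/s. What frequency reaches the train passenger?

597 Hz

86 km/h = 23.89 m/s.
The train passenger is behind, so the locomotive is moving away from it while the train passenger is moving toward the locomotive.
With source receding and observer approaching, f' = f · (v + v_o)/(v + v_s).
f' = 620 × (336 + 23.89)/(336 + 38) = 620 × 359.89/374 ≈ 597 Hz.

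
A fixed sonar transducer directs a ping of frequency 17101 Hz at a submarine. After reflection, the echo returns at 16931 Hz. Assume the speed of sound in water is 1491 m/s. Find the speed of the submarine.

Double Doppler shift off a moving reflector: f₂ = f₀ · (v + u)/(v − u) (u > 0 toward emitter).
Rearranging, u = v · (f₂ − f₀)/(f₂ + f₀) = 1491 × -170/34032 ≈ -7.4 m/s.
So the submarine is moving at 7.4 m/s away from the emitter.

7.4 m/s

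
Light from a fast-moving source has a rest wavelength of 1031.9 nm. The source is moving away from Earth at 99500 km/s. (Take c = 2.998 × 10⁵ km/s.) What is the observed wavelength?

1457.0 nm

β = v/c = 99500/299800 = 0.3319.
Relativistic Doppler for wavelength: λ' = λ₀ · √((1 + β)/(1 − β)).
λ' = 1031.9 × √(1.3319/0.6681) = 1031.9 × 1.41192 ≈ 1457.0 nm.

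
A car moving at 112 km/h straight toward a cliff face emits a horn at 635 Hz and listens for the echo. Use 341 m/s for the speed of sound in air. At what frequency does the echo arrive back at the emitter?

763 Hz

112 km/h = 31.11 m/s.
The cliff face receives the sound from a moving source: f₁ = f₀ · v/(v − v_e) = 635 × 341/309.89 ≈ 699 Hz.
On the return leg the car is a moving observer: f₂ = f₁ · (v + v_e)/v = 699 × 372.11/341 ≈ 763 Hz.
Equivalently f₂ = f₀ · (v + v_e)/(v − v_e).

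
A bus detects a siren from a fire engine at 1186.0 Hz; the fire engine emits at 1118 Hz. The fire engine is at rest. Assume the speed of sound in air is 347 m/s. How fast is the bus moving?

21.1 m/s

f' > f, so the bus is approaching.
f' = f · (v + v_o)/v ⇒ v_o = v · |f'/f − 1|.
v_o = 347 × |1186.0/1118 − 1| = 347 × 0.06082 ≈ 21.1 m/s.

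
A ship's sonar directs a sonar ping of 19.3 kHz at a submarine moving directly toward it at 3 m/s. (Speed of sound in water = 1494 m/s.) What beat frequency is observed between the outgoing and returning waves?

78 Hz

The submarine first receives the wave as a moving observer: f₁ = f₀ · (v + u)/v = 19.3 × (1494 + 3)/1494 ≈ 19.3388 kHz.
On reflection it acts as a source moving toward the stationary detector: f₂ = f₁ · v/(v − u) = 19.3388 × 1494/1491 ≈ 19.3777 kHz.
Beat frequency (with f₀ = 19300 Hz): |f₂ − f₀| = 2u·f₀/(v − u) = 2 × 3 × 19300/1491 ≈ 78 Hz.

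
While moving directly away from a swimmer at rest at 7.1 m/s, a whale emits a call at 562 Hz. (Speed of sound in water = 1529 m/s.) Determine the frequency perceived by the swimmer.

Moving source, stationary observer: f' = f · v/(v + v_s) since the source is receding.
f' = 562 × 1529/(1529 + 7.1) = 562 × 1529/1536 ≈ 559 Hz.

559 Hz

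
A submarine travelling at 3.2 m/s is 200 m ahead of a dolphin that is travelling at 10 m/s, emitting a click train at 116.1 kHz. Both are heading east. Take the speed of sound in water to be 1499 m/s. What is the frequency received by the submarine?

116.6 kHz

The submarine is ahead, so the dolphin is moving toward it while the submarine is moving away from the dolphin.
General Doppler shift: f' = f · (v − v_o)/(v − v_s).
f' = 116.1 × (1499 − 3.2)/(1499 − 10) = 116.1 × 1495.8/1489 ≈ 116.6 kHz.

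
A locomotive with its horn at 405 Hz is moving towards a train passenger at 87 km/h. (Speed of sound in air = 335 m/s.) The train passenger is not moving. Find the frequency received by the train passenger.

87 km/h = 24.17 m/s.
Only the source moves, toward the listener, so f' = f · v/(v − v_s).
f' = 405 × 335/(335 − 24.17) = 405 × 335/310.8 ≈ 436 Hz.

436 Hz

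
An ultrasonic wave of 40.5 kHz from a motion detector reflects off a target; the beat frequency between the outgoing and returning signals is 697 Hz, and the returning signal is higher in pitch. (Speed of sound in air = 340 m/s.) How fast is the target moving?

2.90 m/s

Double Doppler shift off a moving reflector: f₂ = f₀ · (v + u)/(v − u) (u > 0 toward emitter).
Returning signal is higher, so f₂ = f₀ + Δf = 40500 + 697 = 41197 Hz.
Rearranging, u = v · (f₂ − f₀)/(f₂ + f₀) = 340 × 697/81697 ≈ 2.90 m/s.
So the target is moving at 2.90 m/s toward the emitter.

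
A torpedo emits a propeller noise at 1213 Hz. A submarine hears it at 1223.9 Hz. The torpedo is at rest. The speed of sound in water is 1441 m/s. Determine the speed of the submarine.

f' > f, so the submarine is approaching.
f' = f · (v + v_o)/v ⇒ v_o = v · |f'/f − 1|.
v_o = 1441 × |1223.9/1213 − 1| = 1441 × 0.008986 ≈ 12.9 m/s.

12.9 m/s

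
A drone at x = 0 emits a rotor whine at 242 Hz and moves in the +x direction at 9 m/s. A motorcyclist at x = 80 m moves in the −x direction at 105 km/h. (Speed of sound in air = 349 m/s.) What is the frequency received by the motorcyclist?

269 Hz

105 km/h = 29.17 m/s.
The observer lies on the +x side, so the source is heading toward the observer and the observer is heading toward the source.
With source approaching and observer approaching, f' = f · (v + v_o)/(v − v_s).
f' = 242 × (349 + 29.17)/(349 − 9) = 242 × 378.17/340 ≈ 269 Hz.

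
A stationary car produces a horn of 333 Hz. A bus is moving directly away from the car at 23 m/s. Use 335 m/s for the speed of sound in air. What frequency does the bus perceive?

310 Hz

Moving observer, stationary source: f' = f · (v − v_o)/v.
f' = 333 × (335 − 23)/335 = 333 × 312/335 ≈ 310 Hz.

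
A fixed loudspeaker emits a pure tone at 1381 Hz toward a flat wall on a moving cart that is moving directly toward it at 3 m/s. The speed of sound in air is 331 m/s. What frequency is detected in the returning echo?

The flat wall on a moving cart first receives the wave as a moving observer: f₁ = f₀ · (v + u)/v = 1381 × (331 + 3)/331 ≈ 1394 Hz.
The reflection then acts as a moving source: f₂ = f₁ · v/(v − u) ≈ 1406 Hz.

1406 Hz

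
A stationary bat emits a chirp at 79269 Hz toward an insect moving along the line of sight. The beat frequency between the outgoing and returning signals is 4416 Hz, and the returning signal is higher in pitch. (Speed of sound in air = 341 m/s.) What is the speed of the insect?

Double Doppler shift off a moving reflector: f₂ = f₀ · (v + u)/(v − u) (u > 0 toward emitter).
Returning signal is higher, so f₂ = f₀ + Δf = 79269 + 4416 = 83685 Hz.
Rearranging, u = v · (f₂ − f₀)/(f₂ + f₀) = 341 × 4416/162954 ≈ 9.2 m/s.
So the insect is moving at 9.2 m/s toward the emitter.

9.2 m/s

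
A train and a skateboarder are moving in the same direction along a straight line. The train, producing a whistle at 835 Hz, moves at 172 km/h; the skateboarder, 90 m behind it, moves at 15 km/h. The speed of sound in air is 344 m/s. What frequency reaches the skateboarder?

742 Hz

172 km/h = 47.78 m/s; 15 km/h = 4.167 m/s.
The skateboarder is behind, so the train is moving away from it while the skateboarder is moving toward the train.
Both move, so f' = f · (v + v_o)/(v + v_s).
f' = 835 × (344 + 4.167)/(344 + 47.78) = 835 × 348.17/391.78 ≈ 742 Hz.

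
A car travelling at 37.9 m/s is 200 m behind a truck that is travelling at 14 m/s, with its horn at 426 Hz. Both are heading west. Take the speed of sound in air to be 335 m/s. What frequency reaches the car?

The car is behind, so the truck is moving away from it while the car is moving toward the truck.
With source receding and observer approaching, f' = f · (v + v_o)/(v + v_s).
f' = 426 × (335 + 37.9)/(335 + 14) = 426 × 372.9/349 ≈ 455 Hz.

455 Hz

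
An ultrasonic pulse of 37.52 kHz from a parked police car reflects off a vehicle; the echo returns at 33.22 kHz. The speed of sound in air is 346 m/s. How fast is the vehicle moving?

21.0 m/s

Double Doppler shift off a moving reflector: f₂ = f₀ · (v + u)/(v − u) (u > 0 toward emitter).
Rearranging, u = v · (f₂ − f₀)/(f₂ + f₀) = 346 × -4.30/70.74 ≈ -21.0 m/s.
So the vehicle is moving at 21.0 m/s away from the emitter.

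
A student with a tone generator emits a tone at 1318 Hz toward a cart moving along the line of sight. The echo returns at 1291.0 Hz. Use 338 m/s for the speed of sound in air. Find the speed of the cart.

Double Doppler shift off a moving reflector: f₂ = f₀ · (v + u)/(v − u) (u > 0 toward emitter).
Rearranging, u = v · (f₂ − f₀)/(f₂ + f₀) = 338 × -27.0/2609.0 ≈ -3.5 m/s.
So the cart is moving at 3.5 m/s away from the emitter.

3.5 m/s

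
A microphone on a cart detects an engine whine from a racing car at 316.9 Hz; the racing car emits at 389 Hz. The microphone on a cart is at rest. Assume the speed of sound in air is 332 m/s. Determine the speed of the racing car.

f' < f, so the racing car is receding.
f' = f · v/(v + v_s) ⇒ v_s = v · |1 − f/f'|.
v_s = 332 × |1 − 389/316.9| = 332 × 0.2275 ≈ 76 m/s.

76 m/s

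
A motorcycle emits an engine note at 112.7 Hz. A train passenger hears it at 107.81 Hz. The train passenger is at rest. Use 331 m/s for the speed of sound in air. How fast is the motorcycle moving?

15.0 m/s

f' < f, so the motorcycle is receding.
f' = f · v/(v + v_s) ⇒ v_s = v · |1 − f/f'|.
v_s = 331 × |1 − 112.7/107.81| = 331 × 0.04536 ≈ 15.0 m/s.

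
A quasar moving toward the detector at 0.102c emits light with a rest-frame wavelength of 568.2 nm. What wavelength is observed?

Relativistic Doppler for wavelength: λ' = λ₀ · √((1 − β)/(1 + β)).
λ' = 568.2 × √(0.8980/1.1020) = 568.2 × 0.90271 ≈ 512.9 nm.

512.9 nm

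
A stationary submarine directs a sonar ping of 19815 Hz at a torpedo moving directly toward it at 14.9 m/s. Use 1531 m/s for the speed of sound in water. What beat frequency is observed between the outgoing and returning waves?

389 Hz

The torpedo first receives the wave as a moving observer: f₁ = f₀ · (v + u)/v = 19815 × (1531 + 14.9)/1531 ≈ 20008 Hz.
The reflection then acts as a moving source: f₂ = f₁ · v/(v − u) ≈ 20204 Hz.
Beat frequency: |f₂ − f₀| = 2u·f₀/(v − u) = 2 × 14.9 × 19815/1516.1 ≈ 389 Hz.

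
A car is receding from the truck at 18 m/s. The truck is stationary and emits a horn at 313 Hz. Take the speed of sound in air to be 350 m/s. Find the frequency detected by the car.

Moving observer, stationary source: f' = f · (v − v_o)/v.
f' = 313 × (350 − 18)/350 = 313 × 332/350 ≈ 297 Hz.

297 Hz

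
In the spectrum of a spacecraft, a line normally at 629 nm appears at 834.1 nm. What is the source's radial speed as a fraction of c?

λ'/λ₀ = 1.3261 > 1 (redshift), so the source is receding.
λ'/λ₀ = √((1 + β)/(1 − β)) for a receding source ⇒ β = (r² − 1)/(r² + 1) with r = λ'/λ₀.
β = (1.7585 − 1)/(1.7585 + 1) ≈ 0.275.

0.275c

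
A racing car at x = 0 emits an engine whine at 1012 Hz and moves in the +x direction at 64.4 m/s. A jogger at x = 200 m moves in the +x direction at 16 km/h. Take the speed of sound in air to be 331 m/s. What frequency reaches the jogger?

1240 Hz

16 km/h = 4.444 m/s.
The observer lies on the +x side, so the source is heading toward the observer and the observer is heading away from the source.
Both move, so f' = f · (v − v_o)/(v − v_s).
f' = 1012 × (331 − 4.444)/(331 − 64.4) = 1012 × 326.56/266.6 ≈ 1240 Hz.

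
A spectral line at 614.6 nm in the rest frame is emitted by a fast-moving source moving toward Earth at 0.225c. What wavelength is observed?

Relativistic Doppler for wavelength: λ' = λ₀ · √((1 − β)/(1 + β)).
λ' = 614.6 × √(0.7750/1.2250) = 614.6 × 0.79539 ≈ 488.8 nm.

488.8 nm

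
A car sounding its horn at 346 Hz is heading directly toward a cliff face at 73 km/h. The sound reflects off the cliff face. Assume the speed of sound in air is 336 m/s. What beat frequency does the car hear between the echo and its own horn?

44.4 Hz

73 km/h = 20.28 m/s.
The cliff face receives the sound from a moving source: f₁ = f₀ · v/(v − v_e) = 346 × 336/315.72 ≈ 368.2 Hz.
On the return leg the car is a moving observer: f₂ = f₁ · (v + v_e)/v = 368.2 × 356.28/336 ≈ 390.4 Hz.
Beat against the emitted tone: |f₂ − f₀| = 2v_e·f₀/(v − v_e) = 2 × 20.28 × 346/315.72 ≈ 44.4 Hz.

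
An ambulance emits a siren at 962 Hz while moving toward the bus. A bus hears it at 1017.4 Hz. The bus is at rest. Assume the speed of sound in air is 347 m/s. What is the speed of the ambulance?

18.9 m/s

f' = f · v/(v − v_s) ⇒ v_s = v · |1 − f/f'|.
v_s = 347 × |1 − 962/1017.4| = 347 × 0.05445 ≈ 18.9 m/s.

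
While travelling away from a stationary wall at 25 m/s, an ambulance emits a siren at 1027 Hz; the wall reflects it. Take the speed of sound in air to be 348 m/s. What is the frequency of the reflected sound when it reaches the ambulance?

889 Hz

The wall receives the sound from a moving source: f₁ = f₀ · v/(v + v_e) = 1027 × 348/373 ≈ 958 Hz.
On the return leg the ambulance is a moving observer: f₂ = f₁ · (v − v_e)/v = 958 × 323/348 ≈ 889 Hz.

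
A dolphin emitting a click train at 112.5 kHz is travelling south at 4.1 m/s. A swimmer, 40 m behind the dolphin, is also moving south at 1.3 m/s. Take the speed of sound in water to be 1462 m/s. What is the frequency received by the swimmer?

112.3 kHz

The swimmer is behind, so the dolphin is moving away from it while the swimmer is moving toward the dolphin.
General Doppler shift: f' = f · (v + v_o)/(v + v_s).
f' = 112.5 × (1462 + 1.3)/(1462 + 4.1) = 112.5 × 1463.3/1466.1 ≈ 112.3 kHz.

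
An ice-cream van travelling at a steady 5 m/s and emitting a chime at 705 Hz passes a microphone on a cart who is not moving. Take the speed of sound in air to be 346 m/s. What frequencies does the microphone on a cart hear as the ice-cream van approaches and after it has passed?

Approaching: f₁ = f · v/(v − v_s) = 705 × 346/341 ≈ 715 Hz.
Receding: f₂ = f · v/(v + v_s) = 705 × 346/351 ≈ 695 Hz.

715 Hz approaching; 695 Hz receding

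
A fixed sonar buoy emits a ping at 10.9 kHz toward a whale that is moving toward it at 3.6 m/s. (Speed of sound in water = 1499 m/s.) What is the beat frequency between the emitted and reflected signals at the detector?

52.5 Hz

The whale first receives the wave as a moving observer: f₁ = f₀ · (v + u)/v = 10.9 × (1499 + 3.6)/1499 ≈ 10.9262 kHz.
On reflection it acts as a source moving toward the stationary detector: f₂ = f₁ · v/(v − u) = 10.9262 × 1499/1495.4 ≈ 10.9525 kHz.
Equivalently f₂ = f₀ · (v + u)/(v − u).
Beat frequency (with f₀ = 10900 Hz): |f₂ − f₀| = 2u·f₀/(v − u) = 2 × 3.6 × 10900/1495.4 ≈ 52.5 Hz.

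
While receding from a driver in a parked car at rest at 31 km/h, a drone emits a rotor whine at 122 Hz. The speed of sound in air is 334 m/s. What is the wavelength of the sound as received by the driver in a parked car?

31 km/h = 8.611 m/s.
With the source moving away from a stationary observer, f' = f · v/(v + v_s).
f' = 122 × 334/(334 + 8.611) ≈ 119 Hz.
λ' = v/f' = 334/118.934 ≈ 2.81 m.

2.81 m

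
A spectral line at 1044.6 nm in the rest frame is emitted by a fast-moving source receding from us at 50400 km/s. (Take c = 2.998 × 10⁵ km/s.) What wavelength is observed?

β = v/c = 50400/299800 = 0.1681.
Relativistic Doppler for wavelength: λ' = λ₀ · √((1 + β)/(1 − β)).
λ' = 1044.6 × √(1.1681/0.8319) = 1044.6 × 1.18498 ≈ 1237.8 nm.

1237.8 nm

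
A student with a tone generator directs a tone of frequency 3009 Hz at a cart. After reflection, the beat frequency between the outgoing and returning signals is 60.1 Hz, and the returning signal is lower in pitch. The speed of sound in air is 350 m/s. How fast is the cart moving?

Double Doppler shift off a moving reflector: f₂ = f₀ · (v + u)/(v − u) (u > 0 toward emitter).
Returning signal is lower, so f₂ = f₀ − Δf = 3009 − 60.1 = 2948.9 Hz.
Rearranging, u = v · (f₂ − f₀)/(f₂ + f₀) = 350 × -60.1/5957.9 ≈ -3.5 m/s.
So the cart is moving at 3.5 m/s away from the emitter.

3.5 m/s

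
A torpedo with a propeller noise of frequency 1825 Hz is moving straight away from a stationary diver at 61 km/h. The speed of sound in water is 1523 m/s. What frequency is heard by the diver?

1805 Hz

61 km/h = 16.94 m/s.
Moving source, stationary observer: f' = f · v/(v + v_s) since the source is receding.
f' = 1825 × 1523/(1523 + 16.94) = 1825 × 1523/1540 ≈ 1805 Hz.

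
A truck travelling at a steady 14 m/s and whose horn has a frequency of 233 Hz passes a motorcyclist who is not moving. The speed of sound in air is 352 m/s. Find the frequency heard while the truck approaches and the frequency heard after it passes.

Approaching: f₁ = f · v/(v − v_s) = 233 × 352/338 ≈ 243 Hz.
Receding: f₂ = f · v/(v + v_s) = 233 × 352/366 ≈ 224 Hz.

243 Hz approaching; 224 Hz receding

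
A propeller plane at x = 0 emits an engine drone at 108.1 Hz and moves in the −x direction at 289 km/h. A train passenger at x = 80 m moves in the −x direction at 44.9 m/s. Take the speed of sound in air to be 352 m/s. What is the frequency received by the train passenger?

289 km/h = 80.28 m/s.
The observer lies on the +x side, so the source is heading away from the observer and the observer is heading toward the source.
General Doppler shift: f' = f · (v + v_o)/(v + v_s).
f' = 108.1 × (352 + 44.9)/(352 + 80.28) = 108.1 × 396.9/432.28 ≈ 99 Hz.

99 Hz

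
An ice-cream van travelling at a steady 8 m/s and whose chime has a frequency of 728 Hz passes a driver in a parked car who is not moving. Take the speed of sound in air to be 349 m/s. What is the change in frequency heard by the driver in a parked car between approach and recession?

Approaching: f₁ = f · v/(v − v_s) = 728 × 349/341 ≈ 745.1 Hz.
Receding: f₂ = f · v/(v + v_s) = 728 × 349/357 ≈ 711.7 Hz.
Drop: f₁ − f₂ = 2f·v·v_s/(v² − v_s²) = 2 × 728 × 349 × 8/(349² − 8²) ≈ 33.4 Hz.

33.4 Hz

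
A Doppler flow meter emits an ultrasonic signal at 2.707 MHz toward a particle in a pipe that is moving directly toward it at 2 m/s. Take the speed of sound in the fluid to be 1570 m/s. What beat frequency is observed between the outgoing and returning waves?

At the particle in a pipe (a moving observer), f₁ = f₀ · (v + u)/v = 2.707 × 1572/1570 ≈ 2.71045 MHz.
On reflection it acts as a source moving toward the stationary detector: f₂ = f₁ · v/(v − u) = 2.71045 × 1570/1568 ≈ 2.71391 MHz.
Beat frequency (with f₀ = 2707000 Hz): |f₂ − f₀| = 2u·f₀/(v − u) = 2 × 2 × 2707000/1568 ≈ 6906 Hz.

6906 Hz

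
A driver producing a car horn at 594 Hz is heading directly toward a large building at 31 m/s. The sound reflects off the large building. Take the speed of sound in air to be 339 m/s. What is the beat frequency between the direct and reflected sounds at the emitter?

The large building receives the sound from a moving source: f₁ = f₀ · v/(v − v_e) = 594 × 339/308 ≈ 653.8 Hz.
On the return leg the driver is a moving observer: f₂ = f₁ · (v + v_e)/v = 653.8 × 370/339 ≈ 713.6 Hz.
Beat against the emitted tone: |f₂ − f₀| = 2v_e·f₀/(v − v_e) = 2 × 31 × 594/308 ≈ 120 Hz.

120 Hz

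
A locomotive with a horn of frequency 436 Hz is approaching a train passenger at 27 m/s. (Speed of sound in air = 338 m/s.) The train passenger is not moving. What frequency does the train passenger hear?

With the source moving toward a stationary observer, f' = f · v/(v − v_s).
f' = 436 × 338/(338 − 27) = 436 × 338/311 ≈ 474 Hz.

474 Hz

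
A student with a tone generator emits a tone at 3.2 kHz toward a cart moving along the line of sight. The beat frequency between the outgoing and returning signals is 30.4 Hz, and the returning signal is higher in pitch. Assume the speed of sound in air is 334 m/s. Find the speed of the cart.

Double Doppler shift off a moving reflector: f₂ = f₀ · (v + u)/(v − u) (u > 0 toward emitter).
Returning signal is higher, so f₂ = f₀ + Δf = 3200 + 30.4 = 3230.4 Hz.
Rearranging, u = v · (f₂ − f₀)/(f₂ + f₀) = 334 × 30.4/6430.4 ≈ 1.58 m/s.
So the cart is moving at 1.58 m/s toward the emitter.

1.58 m/s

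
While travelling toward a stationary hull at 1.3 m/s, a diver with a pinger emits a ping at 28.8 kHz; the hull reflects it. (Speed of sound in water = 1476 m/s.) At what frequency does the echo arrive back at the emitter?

The hull receives the sound from a moving source: f₁ = f₀ · v/(v − v_e) = 28.8 × 1476/1474.7 ≈ 28.8 kHz.
On the return leg the diver with a pinger is a moving observer: f₂ = f₁ · (v + v_e)/v = 28.8 × 1477.3/1476 ≈ 28.9 kHz.
Equivalently f₂ = f₀ · (v + v_e)/(v − v_e).

28.9 kHz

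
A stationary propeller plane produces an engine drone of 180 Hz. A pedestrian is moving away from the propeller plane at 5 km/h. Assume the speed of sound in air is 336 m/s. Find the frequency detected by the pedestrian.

5 km/h = 1.389 m/s.
Only the observer moves, away from the source, so f' = f · (v − v_o)/v.
f' = 180 × (336 − 1.389)/336 = 180 × 334.61/336 ≈ 179 Hz.

179 Hz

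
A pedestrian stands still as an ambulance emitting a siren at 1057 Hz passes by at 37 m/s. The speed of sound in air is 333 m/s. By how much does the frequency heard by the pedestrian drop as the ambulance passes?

238 Hz

Approaching: f₁ = f · v/(v − v_s) = 1057 × 333/296 ≈ 1189 Hz.
Receding: f₂ = f · v/(v + v_s) = 1057 × 333/370 ≈ 951 Hz.
Drop: f₁ − f₂ = 2f·v·v_s/(v² − v_s²) = 2 × 1057 × 333 × 37/(333² − 37²) ≈ 238 Hz.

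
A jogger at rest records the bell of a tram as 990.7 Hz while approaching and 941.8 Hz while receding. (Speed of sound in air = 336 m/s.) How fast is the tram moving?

8.5 m/s

f₁/f₂ = (v + v_s)/(v − v_s), so v_s = v · (f₁ − f₂)/(f₁ + f₂).
v_s = 336 × (990.7 − 941.8)/(990.7 + 941.8) = 336 × 48.9/1932.5 ≈ 8.5 m/s.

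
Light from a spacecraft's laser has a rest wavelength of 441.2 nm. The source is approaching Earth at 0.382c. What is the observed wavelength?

295.0 nm

Relativistic Doppler for wavelength: λ' = λ₀ · √((1 − β)/(1 + β)).
λ' = 441.2 × √(0.6180/1.3820) = 441.2 × 0.66871 ≈ 295.0 nm.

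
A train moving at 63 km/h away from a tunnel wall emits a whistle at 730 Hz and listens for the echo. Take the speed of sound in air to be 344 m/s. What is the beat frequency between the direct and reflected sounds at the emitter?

63 km/h = 17.5 m/s.
The tunnel wall receives the sound from a moving source: f₁ = f₀ · v/(v + v_e) = 730 × 344/361.5 ≈ 694.7 Hz.
On the return leg the train is a moving observer: f₂ = f₁ · (v − v_e)/v = 694.7 × 326.5/344 ≈ 659.3 Hz.
Beat against the emitted tone: |f₂ − f₀| = 2v_e·f₀/(v + v_e) = 2 × 17.5 × 730/361.5 ≈ 71 Hz.

71 Hz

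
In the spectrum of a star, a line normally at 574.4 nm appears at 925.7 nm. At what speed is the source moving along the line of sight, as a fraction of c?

λ'/λ₀ = 1.6116 > 1 (redshift), so the source is receding.
λ'/λ₀ = √((1 + β)/(1 − β)) for a receding source ⇒ β = (r² − 1)/(r² + 1) with r = λ'/λ₀.
β = (2.5972 − 1)/(2.5972 + 1) ≈ 0.444.

0.444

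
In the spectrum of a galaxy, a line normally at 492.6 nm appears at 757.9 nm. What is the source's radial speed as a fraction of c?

0.406

λ'/λ₀ = 1.5386 > 1 (redshift), so the source is receding.
λ'/λ₀ = √((1 + β)/(1 − β)) for a receding source ⇒ β = (r² − 1)/(r² + 1) with r = λ'/λ₀.
β = (2.3672 − 1)/(2.3672 + 1) ≈ 0.406.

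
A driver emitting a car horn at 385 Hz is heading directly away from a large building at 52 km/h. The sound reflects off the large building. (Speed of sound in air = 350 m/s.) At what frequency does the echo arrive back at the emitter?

52 km/h = 14.44 m/s.
The large building receives the sound from a moving source: f₁ = f₀ · v/(v + v_e) = 385 × 350/364.44 ≈ 370 Hz.
On the return leg the driver is a moving observer: f₂ = f₁ · (v − v_e)/v = 370 × 335.56/350 ≈ 354 Hz.
Equivalently f₂ = f₀ · (v − v_e)/(v + v_e).

354 Hz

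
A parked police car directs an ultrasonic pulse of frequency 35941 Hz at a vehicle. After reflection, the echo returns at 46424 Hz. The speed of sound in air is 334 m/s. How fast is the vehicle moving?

Double Doppler shift off a moving reflector: f₂ = f₀ · (v + u)/(v − u) (u > 0 toward emitter).
Rearranging, u = v · (f₂ − f₀)/(f₂ + f₀) = 334 × 10483/82365 ≈ 43 m/s.
So the vehicle is moving at 43 m/s toward the emitter.

43 m/s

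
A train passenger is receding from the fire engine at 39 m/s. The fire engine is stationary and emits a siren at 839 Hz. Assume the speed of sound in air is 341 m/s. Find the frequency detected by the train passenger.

743 Hz

Moving observer, stationary source: f' = f · (v − v_o)/v.
f' = 839 × (341 − 39)/341 = 839 × 302/341 ≈ 743 Hz.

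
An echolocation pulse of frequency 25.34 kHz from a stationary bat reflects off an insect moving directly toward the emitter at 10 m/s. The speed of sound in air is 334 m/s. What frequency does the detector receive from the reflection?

26.9 kHz

At the insect (a moving observer), f₁ = f₀ · (v + u)/v = 25.34 × 344/334 ≈ 26.1 kHz.
On reflection it acts as a source moving toward the stationary detector: f₂ = f₁ · v/(v − u) = 26.1 × 334/324 ≈ 26.9 kHz.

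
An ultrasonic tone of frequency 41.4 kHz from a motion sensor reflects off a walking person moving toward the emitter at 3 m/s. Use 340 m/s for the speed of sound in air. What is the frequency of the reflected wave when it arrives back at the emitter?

42.1 kHz

The walking person first receives the wave as a moving observer: f₁ = f₀ · (v + u)/v = 41.4 × (340 + 3)/340 ≈ 41.8 kHz.
On reflection it acts as a source moving toward the stationary detector: f₂ = f₁ · v/(v − u) = 41.8 × 340/337 ≈ 42.1 kHz.
Equivalently f₂ = f₀ · (v + u)/(v − u).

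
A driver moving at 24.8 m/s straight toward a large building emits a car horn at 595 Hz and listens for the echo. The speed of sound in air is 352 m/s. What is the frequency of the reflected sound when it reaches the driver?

685 Hz

The large building receives the sound from a moving source: f₁ = f₀ · v/(v − v_e) = 595 × 352/327.2 ≈ 640 Hz.
On the return leg the driver is a moving observer: f₂ = f₁ · (v + v_e)/v = 640 × 376.8/352 ≈ 685 Hz.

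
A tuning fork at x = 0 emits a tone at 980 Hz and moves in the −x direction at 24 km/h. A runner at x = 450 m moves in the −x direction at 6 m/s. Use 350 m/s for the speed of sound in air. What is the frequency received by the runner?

978 Hz

24 km/h = 6.667 m/s.
The observer lies on the +x side, so the source is heading away from the observer and the observer is heading toward the source.
With source receding and observer approaching, f' = f · (v + v_o)/(v + v_s).
f' = 980 × (350 + 6)/(350 + 6.667) = 980 × 356/356.67 ≈ 978 Hz.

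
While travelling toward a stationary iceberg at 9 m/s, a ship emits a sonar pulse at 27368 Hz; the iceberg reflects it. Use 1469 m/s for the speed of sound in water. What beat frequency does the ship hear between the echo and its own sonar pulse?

The iceberg receives the sound from a moving source: f₁ = f₀ · v/(v − v_e) = 27368 × 1469/1460 ≈ 27537 Hz.
On the return leg the ship is a moving observer: f₂ = f₁ · (v + v_e)/v = 27537 × 1478/1469 ≈ 27705 Hz.
Equivalently f₂ = f₀ · (v + v_e)/(v − v_e).
Beat against the emitted tone: |f₂ − f₀| = 2v_e·f₀/(v − v_e) = 2 × 9 × 27368/1460 ≈ 337 Hz.

337 Hz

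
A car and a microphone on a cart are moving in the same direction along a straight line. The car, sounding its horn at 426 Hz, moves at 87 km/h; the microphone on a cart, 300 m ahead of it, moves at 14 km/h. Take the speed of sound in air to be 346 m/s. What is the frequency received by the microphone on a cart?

453 Hz

87 km/h = 24.17 m/s; 14 km/h = 3.889 m/s.
The microphone on a cart is ahead, so the car is moving toward it while the microphone on a cart is moving away from the car.
With source approaching and observer receding, f' = f · (v − v_o)/(v − v_s).
f' = 426 × (346 − 3.889)/(346 − 24.17) = 426 × 342.11/321.83 ≈ 453 Hz.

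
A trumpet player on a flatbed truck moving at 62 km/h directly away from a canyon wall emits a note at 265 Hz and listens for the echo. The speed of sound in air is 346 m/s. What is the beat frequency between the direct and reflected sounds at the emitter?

25.1 Hz

62 km/h = 17.22 m/s.
The canyon wall receives the sound from a moving source: f₁ = f₀ · v/(v + v_e) = 265 × 346/363.22 ≈ 252.4 Hz.
On the return leg the trumpet player on a flatbed truck is a moving observer: f₂ = f₁ · (v − v_e)/v = 252.4 × 328.78/346 ≈ 239.9 Hz.
Equivalently f₂ = f₀ · (v − v_e)/(v + v_e).
Beat against the emitted tone: |f₂ − f₀| = 2v_e·f₀/(v + v_e) = 2 × 17.22 × 265/363.22 ≈ 25.1 Hz.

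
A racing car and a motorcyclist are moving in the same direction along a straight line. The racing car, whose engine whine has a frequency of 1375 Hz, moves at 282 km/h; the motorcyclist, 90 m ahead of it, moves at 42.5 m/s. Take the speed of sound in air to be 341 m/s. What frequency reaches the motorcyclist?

1563 Hz

282 km/h = 78.33 m/s.
The motorcyclist is ahead, so the racing car is moving toward it while the motorcyclist is moving away from the racing car.
General Doppler shift: f' = f · (v − v_o)/(v − v_s).
f' = 1375 × (341 − 42.5)/(341 − 78.33) = 1375 × 298.5/262.67 ≈ 1563 Hz.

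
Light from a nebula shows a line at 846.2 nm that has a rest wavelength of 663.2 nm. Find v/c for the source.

λ'/λ₀ = 1.2759 > 1 (redshift), so the source is receding.
λ'/λ₀ = √((1 + β)/(1 − β)) for a receding source ⇒ β = (r² − 1)/(r² + 1) with r = λ'/λ₀.
β = (1.6280 − 1)/(1.6280 + 1) ≈ 0.239.

0.239c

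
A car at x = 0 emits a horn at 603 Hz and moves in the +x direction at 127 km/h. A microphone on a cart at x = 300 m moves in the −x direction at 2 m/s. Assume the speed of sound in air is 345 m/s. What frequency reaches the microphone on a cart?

127 km/h = 35.28 m/s.
The observer lies on the +x side, so the source is heading toward the observer and the observer is heading toward the source.
General Doppler shift: f' = f · (v + v_o)/(v − v_s).
f' = 603 × (345 + 2)/(345 − 35.28) = 603 × 347/309.72 ≈ 676 Hz.

676 Hz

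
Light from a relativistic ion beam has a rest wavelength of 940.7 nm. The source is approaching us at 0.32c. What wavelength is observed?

Relativistic Doppler for wavelength: λ' = λ₀ · √((1 − β)/(1 + β)).
λ' = 940.7 × √(0.6800/1.3200) = 940.7 × 0.71774 ≈ 675.2 nm.

675.2 nm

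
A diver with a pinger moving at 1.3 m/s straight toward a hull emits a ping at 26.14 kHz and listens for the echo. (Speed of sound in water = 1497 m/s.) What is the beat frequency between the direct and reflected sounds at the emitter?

The hull receives the sound from a moving source: f₁ = f₀ · v/(v − v_e) = 26.14 × 1497/1495.7 ≈ 26.1627 kHz.
On the return leg the diver with a pinger is a moving observer: f₂ = f₁ · (v + v_e)/v = 26.1627 × 1498.3/1497 ≈ 26.1854 kHz.
Beat against the emitted tone (with f₀ = 26140 Hz): |f₂ − f₀| = 2v_e·f₀/(v − v_e) = 2 × 1.3 × 26140/1495.7 ≈ 45.4 Hz.

45.4 Hz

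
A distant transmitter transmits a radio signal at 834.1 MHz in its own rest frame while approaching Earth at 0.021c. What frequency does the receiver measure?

851.8 MHz

Relativistic Doppler for frequency: f' = f₀ · √((1 + β)/(1 − β)).
f' = 834.1 × √(1.0210/0.9790) = 834.1 × 1.02123 ≈ 851.8 MHz.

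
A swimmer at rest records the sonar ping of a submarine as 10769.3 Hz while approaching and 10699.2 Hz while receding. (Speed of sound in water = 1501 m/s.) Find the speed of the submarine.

f₁/f₂ = (v + v_s)/(v − v_s), so v_s = v · (f₁ − f₂)/(f₁ + f₂).
v_s = 1501 × (10769.3 − 10699.2)/(10769.3 + 10699.2) = 1501 × 70.1/21468.5 ≈ 4.9 m/s.

4.9 m/s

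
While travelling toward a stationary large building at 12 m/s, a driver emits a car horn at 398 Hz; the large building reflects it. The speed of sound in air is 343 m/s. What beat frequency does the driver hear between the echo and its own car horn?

The large building receives the sound from a moving source: f₁ = f₀ · v/(v − v_e) = 398 × 343/331 ≈ 412.4 Hz.
On the return leg the driver is a moving observer: f₂ = f₁ · (v + v_e)/v = 412.4 × 355/343 ≈ 426.9 Hz.
Beat against the emitted tone: |f₂ − f₀| = 2v_e·f₀/(v − v_e) = 2 × 12 × 398/331 ≈ 28.9 Hz.

28.9 Hz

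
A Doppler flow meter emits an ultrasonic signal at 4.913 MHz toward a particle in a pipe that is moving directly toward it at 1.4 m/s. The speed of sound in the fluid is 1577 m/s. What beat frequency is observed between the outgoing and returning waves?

The particle in a pipe first receives the wave as a moving observer: f₁ = f₀ · (v + u)/v = 4.913 × (1577 + 1.4)/1577 ≈ 4.91736 MHz.
The reflection then acts as a moving source: f₂ = f₁ · v/(v − u) ≈ 4.92173 MHz.
Equivalently f₂ = f₀ · (v + u)/(v − u).
Beat frequency (with f₀ = 4913000 Hz): |f₂ − f₀| = 2u·f₀/(v − u) = 2 × 1.4 × 4913000/1575.6 ≈ 8731 Hz.

8731 Hz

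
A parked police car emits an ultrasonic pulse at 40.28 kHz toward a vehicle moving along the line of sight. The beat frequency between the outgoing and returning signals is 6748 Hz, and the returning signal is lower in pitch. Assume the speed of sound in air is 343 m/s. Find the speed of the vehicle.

Double Doppler shift off a moving reflector: f₂ = f₀ · (v + u)/(v − u) (u > 0 toward emitter).
Returning signal is lower, so f₂ = f₀ − Δf = 40280 − 6748 = 33532 Hz.
Rearranging, u = v · (f₂ − f₀)/(f₂ + f₀) = 343 × -6748/73812 ≈ -31 m/s.
So the vehicle is moving at 31 m/s away from the emitter.

31 m/s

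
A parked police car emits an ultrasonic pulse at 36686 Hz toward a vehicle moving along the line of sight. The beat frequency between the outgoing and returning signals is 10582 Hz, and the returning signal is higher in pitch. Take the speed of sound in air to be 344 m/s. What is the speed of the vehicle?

Double Doppler shift off a moving reflector: f₂ = f₀ · (v + u)/(v − u) (u > 0 toward emitter).
Returning signal is higher, so f₂ = f₀ + Δf = 36686 + 10582 = 47268 Hz.
Rearranging, u = v · (f₂ − f₀)/(f₂ + f₀) = 344 × 10582/83954 ≈ 43 m/s.
So the vehicle is moving at 43 m/s toward the emitter.

43 m/s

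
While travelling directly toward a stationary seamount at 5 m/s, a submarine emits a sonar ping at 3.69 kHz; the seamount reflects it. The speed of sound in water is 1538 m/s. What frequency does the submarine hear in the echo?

3.71 kHz

The seamount receives the sound from a moving source: f₁ = f₀ · v/(v − v_e) = 3.69 × 1538/1533 ≈ 3.70 kHz.
On the return leg the submarine is a moving observer: f₂ = f₁ · (v + v_e)/v = 3.70 × 1543/1538 ≈ 3.71 kHz.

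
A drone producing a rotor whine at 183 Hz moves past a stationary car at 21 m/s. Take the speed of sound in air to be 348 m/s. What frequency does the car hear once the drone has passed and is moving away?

173 Hz

Receding: f₂ = f · v/(v + v_s) = 183 × 348/369 ≈ 173 Hz.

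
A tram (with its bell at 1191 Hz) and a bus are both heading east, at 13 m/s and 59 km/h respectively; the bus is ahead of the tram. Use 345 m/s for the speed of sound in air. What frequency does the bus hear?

1179 Hz

59 km/h = 16.39 m/s.
The bus is ahead, so the tram is moving toward it while the bus is moving away from the tram.
Both move, so f' = f · (v − v_o)/(v − v_s).
f' = 1191 × (345 − 16.39)/(345 − 13) = 1191 × 328.61/332 ≈ 1179 Hz.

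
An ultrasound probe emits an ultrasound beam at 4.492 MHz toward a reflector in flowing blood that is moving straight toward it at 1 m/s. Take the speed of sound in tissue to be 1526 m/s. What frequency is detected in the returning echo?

The reflector in flowing blood first receives the wave as a moving observer: f₁ = f₀ · (v + u)/v = 4.492 × (1526 + 1)/1526 ≈ 4.495 MHz.
The reflection then acts as a moving source: f₂ = f₁ · v/(v − u) ≈ 4.498 MHz.
Equivalently f₂ = f₀ · (v + u)/(v − u).

4.498 MHz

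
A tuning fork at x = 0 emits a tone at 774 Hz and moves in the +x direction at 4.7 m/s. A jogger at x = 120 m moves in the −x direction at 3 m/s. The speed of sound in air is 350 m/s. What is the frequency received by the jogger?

791 Hz

The observer lies on the +x side, so the source is heading toward the observer and the observer is heading toward the source.
General Doppler shift: f' = f · (v + v_o)/(v − v_s).
f' = 774 × (350 + 3)/(350 − 4.7) = 774 × 353/345.3 ≈ 791 Hz.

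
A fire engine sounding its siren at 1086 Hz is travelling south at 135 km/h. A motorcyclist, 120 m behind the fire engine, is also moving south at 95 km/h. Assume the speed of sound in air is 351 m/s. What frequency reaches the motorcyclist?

135 km/h = 37.5 m/s; 95 km/h = 26.39 m/s.
The motorcyclist is behind, so the fire engine is moving away from it while the motorcyclist is moving toward the fire engine.
General Doppler shift: f' = f · (v + v_o)/(v + v_s).
f' = 1086 × (351 + 26.39)/(351 + 37.5) = 1086 × 377.39/388.5 ≈ 1055 Hz.

1055 Hz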